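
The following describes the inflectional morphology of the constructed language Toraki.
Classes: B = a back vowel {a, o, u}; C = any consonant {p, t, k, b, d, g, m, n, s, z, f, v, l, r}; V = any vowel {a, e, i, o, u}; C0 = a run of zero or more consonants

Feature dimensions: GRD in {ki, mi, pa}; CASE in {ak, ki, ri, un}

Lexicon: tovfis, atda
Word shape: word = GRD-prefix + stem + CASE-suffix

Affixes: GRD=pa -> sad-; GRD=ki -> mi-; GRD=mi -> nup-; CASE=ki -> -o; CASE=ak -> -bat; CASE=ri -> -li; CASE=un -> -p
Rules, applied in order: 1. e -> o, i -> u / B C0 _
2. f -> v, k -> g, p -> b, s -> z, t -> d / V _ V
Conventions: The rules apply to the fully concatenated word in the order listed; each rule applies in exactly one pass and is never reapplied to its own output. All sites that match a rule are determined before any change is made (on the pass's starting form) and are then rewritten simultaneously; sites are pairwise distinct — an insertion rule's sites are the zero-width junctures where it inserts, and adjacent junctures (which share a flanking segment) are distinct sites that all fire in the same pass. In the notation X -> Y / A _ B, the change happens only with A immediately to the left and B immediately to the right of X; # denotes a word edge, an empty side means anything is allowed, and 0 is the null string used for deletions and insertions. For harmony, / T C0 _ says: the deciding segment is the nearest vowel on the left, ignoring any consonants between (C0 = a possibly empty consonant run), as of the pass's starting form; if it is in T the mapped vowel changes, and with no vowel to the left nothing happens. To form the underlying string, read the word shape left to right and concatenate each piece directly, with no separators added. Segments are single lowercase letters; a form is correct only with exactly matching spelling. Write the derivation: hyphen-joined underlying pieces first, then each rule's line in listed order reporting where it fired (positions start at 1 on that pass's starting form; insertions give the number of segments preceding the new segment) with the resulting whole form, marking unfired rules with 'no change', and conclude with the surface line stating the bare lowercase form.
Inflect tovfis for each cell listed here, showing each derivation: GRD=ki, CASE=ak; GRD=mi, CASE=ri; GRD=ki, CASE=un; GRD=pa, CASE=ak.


cell GRD=ki, CASE=ak:
underlying: mi-tovfis-bat
1. e -> o, i -> u / B C0 _: fires at position(s) 7: mitovfusbat
2. f -> v, k -> g, p -> b, s -> z, t -> d / V _ V: fires at position(s) 3: midovfusbat
surface: midovfusbat

cell GRD=mi, CASE=ri:
underlying: nup-tovfis-li
1. e -> o, i -> u / B C0 _: fires at position(s) 8: nuptovfusli
2. f -> v, k -> g, p -> b, s -> z, t -> d / V _ V: no change
surface: nuptovfusli

cell GRD=ki, CASE=un:
underlying: mi-tovfis-p
1. e -> o, i -> u / B C0 _: fires at position(s) 7: mitovfusp
2. f -> v, k -> g, p -> b, s -> z, t -> d / V _ V: fires at position(s) 3: midovfusp
surface: midovfusp

cell GRD=pa, CASE=ak:
underlying: sad-tovfis-bat
1. e -> o, i -> u / B C0 _: fires at position(s) 8: sadtovfusbat
2. f -> v, k -> g, p -> b, s -> z, t -> d / V _ V: no change
surface: sadtovfusbat


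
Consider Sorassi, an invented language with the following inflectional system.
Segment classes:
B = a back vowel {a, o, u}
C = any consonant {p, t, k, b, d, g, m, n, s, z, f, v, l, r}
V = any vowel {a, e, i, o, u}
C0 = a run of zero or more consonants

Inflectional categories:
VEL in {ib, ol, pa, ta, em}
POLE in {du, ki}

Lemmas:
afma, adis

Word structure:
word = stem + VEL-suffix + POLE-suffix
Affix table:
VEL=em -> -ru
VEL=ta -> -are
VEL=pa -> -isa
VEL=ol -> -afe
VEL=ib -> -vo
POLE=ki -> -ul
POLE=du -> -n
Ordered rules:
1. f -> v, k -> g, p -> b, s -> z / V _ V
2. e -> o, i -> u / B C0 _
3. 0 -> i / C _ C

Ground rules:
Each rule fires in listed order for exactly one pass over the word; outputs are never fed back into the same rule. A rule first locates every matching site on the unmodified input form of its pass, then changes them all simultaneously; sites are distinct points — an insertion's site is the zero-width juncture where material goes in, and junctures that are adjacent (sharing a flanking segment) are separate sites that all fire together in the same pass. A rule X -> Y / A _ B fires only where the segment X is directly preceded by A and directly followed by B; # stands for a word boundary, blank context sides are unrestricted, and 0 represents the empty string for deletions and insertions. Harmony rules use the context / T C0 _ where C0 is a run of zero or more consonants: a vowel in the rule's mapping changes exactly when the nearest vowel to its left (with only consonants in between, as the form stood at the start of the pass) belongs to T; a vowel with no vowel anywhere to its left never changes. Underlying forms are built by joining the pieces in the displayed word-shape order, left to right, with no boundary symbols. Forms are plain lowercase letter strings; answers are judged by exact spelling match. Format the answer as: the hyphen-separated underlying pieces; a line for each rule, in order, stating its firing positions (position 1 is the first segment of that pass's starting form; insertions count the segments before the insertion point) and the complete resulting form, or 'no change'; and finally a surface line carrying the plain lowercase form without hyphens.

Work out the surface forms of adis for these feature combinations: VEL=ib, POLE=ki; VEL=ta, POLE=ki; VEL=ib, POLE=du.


cell VEL=ib, POLE=ki:
underlying: adis-vo-ul
1. f -> v, k -> g, p -> b, s -> z / V _ V: no change
2. e -> o, i -> u / B C0 _: fires at position(s) 3: adusvoul
3. 0 -> i / C _ C: inserts after position(s) 4: adusivoul
surface: adusivoul

cell VEL=ta, POLE=ki:
underlying: adis-are-ul
1. f -> v, k -> g, p -> b, s -> z / V _ V: fires at position(s) 4: adizareul
2. e -> o, i -> u / B C0 _: fires at position(s) 3, 7: aduzaroul
3. 0 -> i / C _ C: no change
surface: aduzaroul

cell VEL=ib, POLE=du:
underlying: adis-vo-n
1. f -> v, k -> g, p -> b, s -> z / V _ V: no change
2. e -> o, i -> u / B C0 _: fires at position(s) 3: adusvon
3. 0 -> i / C _ C: inserts after position(s) 4: adusivon
surface: adusivon


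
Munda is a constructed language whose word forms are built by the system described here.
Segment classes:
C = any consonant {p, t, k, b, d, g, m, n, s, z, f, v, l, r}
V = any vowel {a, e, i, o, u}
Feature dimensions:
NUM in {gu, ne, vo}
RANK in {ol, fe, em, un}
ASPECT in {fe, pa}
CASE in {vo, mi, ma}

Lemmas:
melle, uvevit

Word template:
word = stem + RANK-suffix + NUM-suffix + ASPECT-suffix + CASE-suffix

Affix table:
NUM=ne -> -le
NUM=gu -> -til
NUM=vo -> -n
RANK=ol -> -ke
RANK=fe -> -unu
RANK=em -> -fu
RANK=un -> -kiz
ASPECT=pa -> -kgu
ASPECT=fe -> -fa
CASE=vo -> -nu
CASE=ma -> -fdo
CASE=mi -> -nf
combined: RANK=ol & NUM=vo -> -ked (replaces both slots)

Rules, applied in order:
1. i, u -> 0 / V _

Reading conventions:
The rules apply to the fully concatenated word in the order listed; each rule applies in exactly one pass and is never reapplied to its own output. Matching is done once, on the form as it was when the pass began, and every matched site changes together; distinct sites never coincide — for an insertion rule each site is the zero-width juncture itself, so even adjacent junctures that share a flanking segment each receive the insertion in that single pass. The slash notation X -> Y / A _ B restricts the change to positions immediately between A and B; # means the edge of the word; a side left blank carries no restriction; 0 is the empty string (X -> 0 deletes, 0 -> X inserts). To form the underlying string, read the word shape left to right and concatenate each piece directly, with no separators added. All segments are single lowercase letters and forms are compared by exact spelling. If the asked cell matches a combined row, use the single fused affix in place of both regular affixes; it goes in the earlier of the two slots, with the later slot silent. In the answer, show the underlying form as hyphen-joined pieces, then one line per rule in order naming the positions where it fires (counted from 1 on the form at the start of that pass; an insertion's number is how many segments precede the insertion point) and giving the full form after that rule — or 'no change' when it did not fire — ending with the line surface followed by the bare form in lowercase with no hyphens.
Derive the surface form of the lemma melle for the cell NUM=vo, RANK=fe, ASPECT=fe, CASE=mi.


underlying: melle-unu-n-fa-nf
1. i, u -> 0 / V _: fires at position(s) 6: mellenunfanf
surface: mellenunfanf


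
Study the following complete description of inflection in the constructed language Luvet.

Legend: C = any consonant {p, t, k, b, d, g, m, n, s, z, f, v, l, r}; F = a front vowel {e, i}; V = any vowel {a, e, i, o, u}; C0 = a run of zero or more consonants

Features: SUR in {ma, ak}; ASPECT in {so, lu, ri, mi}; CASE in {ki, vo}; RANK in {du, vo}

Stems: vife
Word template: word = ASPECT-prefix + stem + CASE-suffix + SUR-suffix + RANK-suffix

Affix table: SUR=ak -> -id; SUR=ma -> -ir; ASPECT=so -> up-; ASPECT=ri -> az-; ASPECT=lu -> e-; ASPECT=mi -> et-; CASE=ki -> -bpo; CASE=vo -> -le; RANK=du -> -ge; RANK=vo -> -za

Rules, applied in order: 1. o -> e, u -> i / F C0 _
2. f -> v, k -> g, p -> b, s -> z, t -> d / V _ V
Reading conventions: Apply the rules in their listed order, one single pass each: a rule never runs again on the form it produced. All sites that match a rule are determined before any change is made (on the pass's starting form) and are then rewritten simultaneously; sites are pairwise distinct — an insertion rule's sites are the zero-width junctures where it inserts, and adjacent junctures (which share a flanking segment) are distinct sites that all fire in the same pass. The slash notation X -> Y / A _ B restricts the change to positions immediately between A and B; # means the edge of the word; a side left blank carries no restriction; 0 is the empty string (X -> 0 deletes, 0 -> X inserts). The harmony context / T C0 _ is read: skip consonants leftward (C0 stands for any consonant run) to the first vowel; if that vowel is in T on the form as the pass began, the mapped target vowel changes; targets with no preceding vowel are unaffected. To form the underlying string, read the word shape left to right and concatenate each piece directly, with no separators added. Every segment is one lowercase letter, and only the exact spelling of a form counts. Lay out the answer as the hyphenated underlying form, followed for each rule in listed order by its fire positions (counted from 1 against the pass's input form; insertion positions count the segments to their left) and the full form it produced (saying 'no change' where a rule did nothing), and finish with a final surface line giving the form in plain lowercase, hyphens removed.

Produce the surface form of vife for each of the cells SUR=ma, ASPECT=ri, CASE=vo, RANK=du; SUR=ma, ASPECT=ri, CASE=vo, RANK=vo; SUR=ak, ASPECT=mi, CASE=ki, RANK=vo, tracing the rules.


cell SUR=ma, ASPECT=ri, CASE=vo, RANK=du:
underlying: az-vife-le-ir-ge
1. o -> e, u -> i / F C0 _: no change
2. f -> v, k -> g, p -> b, s -> z, t -> d / V _ V: fires at position(s) 5: azviveleirge
surface: azviveleirge

cell SUR=ma, ASPECT=ri, CASE=vo, RANK=vo:
underlying: az-vife-le-ir-za
1. o -> e, u -> i / F C0 _: no change
2. f -> v, k -> g, p -> b, s -> z, t -> d / V _ V: fires at position(s) 5: azviveleirza
surface: azviveleirza

cell SUR=ak, ASPECT=mi, CASE=ki, RANK=vo:
underlying: et-vife-bpo-id-za
1. o -> e, u -> i / F C0 _: fires at position(s) 9: etvifebpeidza
2. f -> v, k -> g, p -> b, s -> z, t -> d / V _ V: fires at position(s) 5: etvivebpeidza
surface: etvivebpeidza


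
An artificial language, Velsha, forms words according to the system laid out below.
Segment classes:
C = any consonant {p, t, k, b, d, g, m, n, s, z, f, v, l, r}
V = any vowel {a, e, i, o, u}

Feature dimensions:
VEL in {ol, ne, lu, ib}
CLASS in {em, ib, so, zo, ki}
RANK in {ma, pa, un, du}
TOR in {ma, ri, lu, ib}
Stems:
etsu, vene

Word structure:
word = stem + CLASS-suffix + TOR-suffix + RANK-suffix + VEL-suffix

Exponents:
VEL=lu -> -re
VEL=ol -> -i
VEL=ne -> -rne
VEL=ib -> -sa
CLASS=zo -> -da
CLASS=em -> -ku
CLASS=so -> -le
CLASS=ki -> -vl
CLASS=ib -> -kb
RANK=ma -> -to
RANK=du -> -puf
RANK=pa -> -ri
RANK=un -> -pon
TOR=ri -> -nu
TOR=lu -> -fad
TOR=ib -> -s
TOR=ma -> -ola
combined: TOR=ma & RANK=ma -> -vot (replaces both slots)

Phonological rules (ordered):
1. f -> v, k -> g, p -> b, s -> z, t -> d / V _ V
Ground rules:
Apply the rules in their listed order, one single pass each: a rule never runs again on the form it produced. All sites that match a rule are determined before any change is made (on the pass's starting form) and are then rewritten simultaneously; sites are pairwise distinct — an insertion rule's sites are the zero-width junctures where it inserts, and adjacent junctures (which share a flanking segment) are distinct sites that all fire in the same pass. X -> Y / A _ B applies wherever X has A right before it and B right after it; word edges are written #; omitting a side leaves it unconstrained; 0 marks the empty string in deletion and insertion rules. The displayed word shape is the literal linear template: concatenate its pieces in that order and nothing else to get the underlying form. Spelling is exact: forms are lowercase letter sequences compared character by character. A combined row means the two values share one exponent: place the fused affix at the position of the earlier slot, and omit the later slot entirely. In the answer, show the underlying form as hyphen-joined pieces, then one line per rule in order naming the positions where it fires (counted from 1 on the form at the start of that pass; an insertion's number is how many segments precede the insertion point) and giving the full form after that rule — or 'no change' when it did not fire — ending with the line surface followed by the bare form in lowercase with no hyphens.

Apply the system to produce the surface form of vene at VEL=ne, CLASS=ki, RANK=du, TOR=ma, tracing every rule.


underlying: vene-vl-ola-puf-rne
1. f -> v, k -> g, p -> b, s -> z, t -> d / V _ V: fires at position(s) 10: venevlolabufrne
surface: venevlolabufrne


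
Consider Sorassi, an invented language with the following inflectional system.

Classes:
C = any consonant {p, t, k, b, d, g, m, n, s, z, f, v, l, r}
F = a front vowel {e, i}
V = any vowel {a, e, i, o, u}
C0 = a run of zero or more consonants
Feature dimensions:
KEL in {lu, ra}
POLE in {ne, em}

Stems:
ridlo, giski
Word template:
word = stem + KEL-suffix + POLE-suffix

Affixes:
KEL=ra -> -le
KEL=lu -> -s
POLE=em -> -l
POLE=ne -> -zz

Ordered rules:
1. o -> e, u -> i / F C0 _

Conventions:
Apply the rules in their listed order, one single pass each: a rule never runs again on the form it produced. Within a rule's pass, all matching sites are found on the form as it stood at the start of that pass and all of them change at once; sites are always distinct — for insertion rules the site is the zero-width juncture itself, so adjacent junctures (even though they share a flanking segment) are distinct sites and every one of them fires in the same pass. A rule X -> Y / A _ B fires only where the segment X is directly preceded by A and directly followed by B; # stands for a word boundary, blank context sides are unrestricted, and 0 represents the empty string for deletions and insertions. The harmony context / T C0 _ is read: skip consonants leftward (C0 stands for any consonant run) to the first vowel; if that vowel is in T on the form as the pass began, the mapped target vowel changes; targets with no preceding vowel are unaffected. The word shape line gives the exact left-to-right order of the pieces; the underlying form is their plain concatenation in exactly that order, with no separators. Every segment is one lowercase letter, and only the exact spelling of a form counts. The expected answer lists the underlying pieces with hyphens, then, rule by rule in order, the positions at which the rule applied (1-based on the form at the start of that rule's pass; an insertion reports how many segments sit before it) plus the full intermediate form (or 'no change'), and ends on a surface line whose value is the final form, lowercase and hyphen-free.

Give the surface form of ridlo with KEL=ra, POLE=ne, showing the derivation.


underlying: ridlo-le-zz
1. o -> e, u -> i / F C0 _: fires at position(s) 5: ridlelezz
surface: ridlelezz


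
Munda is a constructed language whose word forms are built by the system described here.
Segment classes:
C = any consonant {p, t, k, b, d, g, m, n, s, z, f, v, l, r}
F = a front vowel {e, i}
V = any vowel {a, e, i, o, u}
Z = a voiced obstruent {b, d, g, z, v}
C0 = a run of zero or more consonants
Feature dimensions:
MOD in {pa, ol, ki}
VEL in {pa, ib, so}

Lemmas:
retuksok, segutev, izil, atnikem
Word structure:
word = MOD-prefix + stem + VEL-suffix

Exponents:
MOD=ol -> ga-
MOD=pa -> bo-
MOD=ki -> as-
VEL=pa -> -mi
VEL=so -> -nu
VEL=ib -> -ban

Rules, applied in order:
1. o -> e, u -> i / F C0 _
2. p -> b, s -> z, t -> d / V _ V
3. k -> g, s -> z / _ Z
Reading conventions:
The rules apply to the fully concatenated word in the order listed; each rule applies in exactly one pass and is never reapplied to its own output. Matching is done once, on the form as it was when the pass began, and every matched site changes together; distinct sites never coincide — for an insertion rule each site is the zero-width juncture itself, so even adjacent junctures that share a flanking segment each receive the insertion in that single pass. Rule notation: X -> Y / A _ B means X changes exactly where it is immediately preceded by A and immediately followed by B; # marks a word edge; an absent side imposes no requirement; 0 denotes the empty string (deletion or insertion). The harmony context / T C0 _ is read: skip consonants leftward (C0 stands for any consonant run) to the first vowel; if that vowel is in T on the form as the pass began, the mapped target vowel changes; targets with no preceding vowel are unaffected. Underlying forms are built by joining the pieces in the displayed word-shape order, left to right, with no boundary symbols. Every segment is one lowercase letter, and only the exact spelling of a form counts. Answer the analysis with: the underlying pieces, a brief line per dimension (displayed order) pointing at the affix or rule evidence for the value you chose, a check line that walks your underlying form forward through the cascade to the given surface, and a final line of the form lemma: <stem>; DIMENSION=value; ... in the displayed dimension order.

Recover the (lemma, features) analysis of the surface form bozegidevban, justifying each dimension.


underlying: bo-segutev-ban
MOD=pa - signalled by the affix bo-
VEL=ib - signalled by the affix -ban
check: bosegutevban -> bosegitevban -> bozegidevban -> bozegidevban
lemma: segutev; MOD=pa; VEL=ib


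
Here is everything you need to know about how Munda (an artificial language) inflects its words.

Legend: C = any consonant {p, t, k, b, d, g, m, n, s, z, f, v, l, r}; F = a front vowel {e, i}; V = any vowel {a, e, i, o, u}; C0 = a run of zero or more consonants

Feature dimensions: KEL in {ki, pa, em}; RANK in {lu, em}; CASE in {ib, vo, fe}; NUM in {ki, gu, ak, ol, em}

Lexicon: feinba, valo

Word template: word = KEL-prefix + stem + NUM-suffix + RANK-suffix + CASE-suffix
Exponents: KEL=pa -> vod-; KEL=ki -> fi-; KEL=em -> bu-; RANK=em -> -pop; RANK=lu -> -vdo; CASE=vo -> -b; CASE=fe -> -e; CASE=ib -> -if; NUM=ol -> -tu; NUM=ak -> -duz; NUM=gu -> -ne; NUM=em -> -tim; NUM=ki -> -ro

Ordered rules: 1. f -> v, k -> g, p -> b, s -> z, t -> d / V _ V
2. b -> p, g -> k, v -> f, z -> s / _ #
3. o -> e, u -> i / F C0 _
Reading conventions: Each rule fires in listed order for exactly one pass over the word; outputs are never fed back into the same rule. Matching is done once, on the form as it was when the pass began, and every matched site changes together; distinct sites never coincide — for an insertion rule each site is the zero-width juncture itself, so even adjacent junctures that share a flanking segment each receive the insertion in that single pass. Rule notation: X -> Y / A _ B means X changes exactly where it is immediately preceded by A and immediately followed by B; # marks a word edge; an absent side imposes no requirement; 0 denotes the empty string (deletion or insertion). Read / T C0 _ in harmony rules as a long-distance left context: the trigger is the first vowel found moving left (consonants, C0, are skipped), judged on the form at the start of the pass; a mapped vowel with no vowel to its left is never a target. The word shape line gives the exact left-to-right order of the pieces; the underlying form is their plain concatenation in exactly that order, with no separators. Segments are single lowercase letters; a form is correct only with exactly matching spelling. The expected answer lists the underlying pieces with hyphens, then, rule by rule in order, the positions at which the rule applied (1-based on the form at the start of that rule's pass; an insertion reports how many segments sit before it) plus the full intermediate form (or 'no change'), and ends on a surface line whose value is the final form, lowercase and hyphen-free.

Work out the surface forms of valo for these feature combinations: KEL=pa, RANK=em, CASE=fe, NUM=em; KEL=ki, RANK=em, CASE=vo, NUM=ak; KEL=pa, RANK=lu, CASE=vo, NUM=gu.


cell KEL=pa, RANK=em, CASE=fe, NUM=em:
underlying: vod-valo-tim-pop-e
1. f -> v, k -> g, p -> b, s -> z, t -> d / V _ V: fires at position(s) 8, 13: vodvalodimpobe
2. b -> p, g -> k, v -> f, z -> s / _ #: no change
3. o -> e, u -> i / F C0 _: fires at position(s) 12: vodvalodimpebe
surface: vodvalodimpebe

cell KEL=ki, RANK=em, CASE=vo, NUM=ak:
underlying: fi-valo-duz-pop-b
1. f -> v, k -> g, p -> b, s -> z, t -> d / V _ V: no change
2. b -> p, g -> k, v -> f, z -> s / _ #: fires at position(s) 13: fivaloduzpopp
3. o -> e, u -> i / F C0 _: no change
surface: fivaloduzpopp

cell KEL=pa, RANK=lu, CASE=vo, NUM=gu:
underlying: vod-valo-ne-vdo-b
1. f -> v, k -> g, p -> b, s -> z, t -> d / V _ V: no change
2. b -> p, g -> k, v -> f, z -> s / _ #: fires at position(s) 13: vodvalonevdop
3. o -> e, u -> i / F C0 _: fires at position(s) 12: vodvalonevdep
surface: vodvalonevdep


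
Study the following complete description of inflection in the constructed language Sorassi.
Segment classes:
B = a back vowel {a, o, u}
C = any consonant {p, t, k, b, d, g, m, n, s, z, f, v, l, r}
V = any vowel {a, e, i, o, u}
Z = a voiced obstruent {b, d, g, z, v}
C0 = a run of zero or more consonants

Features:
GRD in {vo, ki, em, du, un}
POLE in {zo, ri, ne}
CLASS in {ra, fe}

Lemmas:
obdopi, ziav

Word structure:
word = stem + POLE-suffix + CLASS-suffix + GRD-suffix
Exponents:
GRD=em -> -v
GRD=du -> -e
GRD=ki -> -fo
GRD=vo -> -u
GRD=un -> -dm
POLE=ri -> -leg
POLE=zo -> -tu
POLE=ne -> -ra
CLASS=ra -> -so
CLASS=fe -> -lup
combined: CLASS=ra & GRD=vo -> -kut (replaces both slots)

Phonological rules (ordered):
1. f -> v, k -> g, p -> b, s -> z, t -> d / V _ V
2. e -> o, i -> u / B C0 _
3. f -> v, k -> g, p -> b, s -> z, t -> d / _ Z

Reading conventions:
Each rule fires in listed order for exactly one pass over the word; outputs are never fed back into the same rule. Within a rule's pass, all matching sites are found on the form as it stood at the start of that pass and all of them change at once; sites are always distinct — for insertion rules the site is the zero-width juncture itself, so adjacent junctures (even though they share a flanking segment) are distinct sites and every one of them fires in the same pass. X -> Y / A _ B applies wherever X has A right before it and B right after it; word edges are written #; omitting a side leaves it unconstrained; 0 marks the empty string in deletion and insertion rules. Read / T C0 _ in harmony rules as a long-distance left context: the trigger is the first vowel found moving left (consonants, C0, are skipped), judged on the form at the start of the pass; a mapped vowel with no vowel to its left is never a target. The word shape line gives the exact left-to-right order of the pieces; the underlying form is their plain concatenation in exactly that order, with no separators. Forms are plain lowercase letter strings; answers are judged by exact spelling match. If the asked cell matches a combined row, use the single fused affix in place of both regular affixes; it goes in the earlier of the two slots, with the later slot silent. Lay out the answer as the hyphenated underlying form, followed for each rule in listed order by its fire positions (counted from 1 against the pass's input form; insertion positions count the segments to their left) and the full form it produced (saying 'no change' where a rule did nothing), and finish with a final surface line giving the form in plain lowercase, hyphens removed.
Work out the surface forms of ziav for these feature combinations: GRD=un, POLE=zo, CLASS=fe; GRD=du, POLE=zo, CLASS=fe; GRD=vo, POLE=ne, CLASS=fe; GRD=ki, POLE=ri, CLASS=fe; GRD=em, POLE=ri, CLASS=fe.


cell GRD=un, POLE=zo, CLASS=fe:
underlying: ziav-tu-lup-dm
1. f -> v, k -> g, p -> b, s -> z, t -> d / V _ V: no change
2. e -> o, i -> u / B C0 _: no change
3. f -> v, k -> g, p -> b, s -> z, t -> d / _ Z: fires at position(s) 9: ziavtulubdm
surface: ziavtulubdm

cell GRD=du, POLE=zo, CLASS=fe:
underlying: ziav-tu-lup-e
1. f -> v, k -> g, p -> b, s -> z, t -> d / V _ V: fires at position(s) 9: ziavtulube
2. e -> o, i -> u / B C0 _: fires at position(s) 10: ziavtulubo
3. f -> v, k -> g, p -> b, s -> z, t -> d / _ Z: no change
surface: ziavtulubo

cell GRD=vo, POLE=ne, CLASS=fe:
underlying: ziav-ra-lup-u
1. f -> v, k -> g, p -> b, s -> z, t -> d / V _ V: fires at position(s) 9: ziavralubu
2. e -> o, i -> u / B C0 _: no change
3. f -> v, k -> g, p -> b, s -> z, t -> d / _ Z: no change
surface: ziavralubu

cell GRD=ki, POLE=ri, CLASS=fe:
underlying: ziav-leg-lup-fo
1. f -> v, k -> g, p -> b, s -> z, t -> d / V _ V: no change
2. e -> o, i -> u / B C0 _: fires at position(s) 6: ziavloglupfo
3. f -> v, k -> g, p -> b, s -> z, t -> d / _ Z: no change
surface: ziavloglupfo

cell GRD=em, POLE=ri, CLASS=fe:
underlying: ziav-leg-lup-v
1. f -> v, k -> g, p -> b, s -> z, t -> d / V _ V: no change
2. e -> o, i -> u / B C0 _: fires at position(s) 6: ziavloglupv
3. f -> v, k -> g, p -> b, s -> z, t -> d / _ Z: fires at position(s) 10: ziavloglubv
surface: ziavloglubv


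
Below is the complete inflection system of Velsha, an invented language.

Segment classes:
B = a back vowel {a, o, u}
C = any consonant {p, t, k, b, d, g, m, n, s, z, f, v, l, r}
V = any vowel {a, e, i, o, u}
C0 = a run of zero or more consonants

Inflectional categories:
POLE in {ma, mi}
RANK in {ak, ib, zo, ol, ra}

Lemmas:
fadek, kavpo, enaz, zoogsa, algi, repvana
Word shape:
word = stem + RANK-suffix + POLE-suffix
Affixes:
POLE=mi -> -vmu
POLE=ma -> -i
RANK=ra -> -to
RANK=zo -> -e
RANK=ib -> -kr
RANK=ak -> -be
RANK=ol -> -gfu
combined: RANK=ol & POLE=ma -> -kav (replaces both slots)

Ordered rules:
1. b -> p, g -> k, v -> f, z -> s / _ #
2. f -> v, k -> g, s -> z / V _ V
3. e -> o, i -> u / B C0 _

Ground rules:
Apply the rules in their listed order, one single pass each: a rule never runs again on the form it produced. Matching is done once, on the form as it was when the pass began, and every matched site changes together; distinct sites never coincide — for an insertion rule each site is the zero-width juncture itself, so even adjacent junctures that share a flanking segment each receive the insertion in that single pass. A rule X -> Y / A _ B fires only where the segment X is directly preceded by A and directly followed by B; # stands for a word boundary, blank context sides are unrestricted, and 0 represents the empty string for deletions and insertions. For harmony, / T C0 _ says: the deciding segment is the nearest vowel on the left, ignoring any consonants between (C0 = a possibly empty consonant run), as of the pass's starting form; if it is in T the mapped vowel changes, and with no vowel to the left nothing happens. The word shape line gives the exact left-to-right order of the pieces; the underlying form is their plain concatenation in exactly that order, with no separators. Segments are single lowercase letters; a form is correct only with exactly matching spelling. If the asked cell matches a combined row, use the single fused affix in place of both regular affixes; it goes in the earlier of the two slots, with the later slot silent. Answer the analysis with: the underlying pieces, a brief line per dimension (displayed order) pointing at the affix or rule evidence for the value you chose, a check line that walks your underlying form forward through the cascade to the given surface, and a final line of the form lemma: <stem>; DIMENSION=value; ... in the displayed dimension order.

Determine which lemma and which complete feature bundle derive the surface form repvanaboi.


underlying: repvana-be-i
POLE=ma - signalled by the affix -i
RANK=ak - signalled by the affix -be
check: repvanabei -> repvanabei -> repvanabei -> repvanaboi
lemma: repvana; POLE=ma; RANK=ak


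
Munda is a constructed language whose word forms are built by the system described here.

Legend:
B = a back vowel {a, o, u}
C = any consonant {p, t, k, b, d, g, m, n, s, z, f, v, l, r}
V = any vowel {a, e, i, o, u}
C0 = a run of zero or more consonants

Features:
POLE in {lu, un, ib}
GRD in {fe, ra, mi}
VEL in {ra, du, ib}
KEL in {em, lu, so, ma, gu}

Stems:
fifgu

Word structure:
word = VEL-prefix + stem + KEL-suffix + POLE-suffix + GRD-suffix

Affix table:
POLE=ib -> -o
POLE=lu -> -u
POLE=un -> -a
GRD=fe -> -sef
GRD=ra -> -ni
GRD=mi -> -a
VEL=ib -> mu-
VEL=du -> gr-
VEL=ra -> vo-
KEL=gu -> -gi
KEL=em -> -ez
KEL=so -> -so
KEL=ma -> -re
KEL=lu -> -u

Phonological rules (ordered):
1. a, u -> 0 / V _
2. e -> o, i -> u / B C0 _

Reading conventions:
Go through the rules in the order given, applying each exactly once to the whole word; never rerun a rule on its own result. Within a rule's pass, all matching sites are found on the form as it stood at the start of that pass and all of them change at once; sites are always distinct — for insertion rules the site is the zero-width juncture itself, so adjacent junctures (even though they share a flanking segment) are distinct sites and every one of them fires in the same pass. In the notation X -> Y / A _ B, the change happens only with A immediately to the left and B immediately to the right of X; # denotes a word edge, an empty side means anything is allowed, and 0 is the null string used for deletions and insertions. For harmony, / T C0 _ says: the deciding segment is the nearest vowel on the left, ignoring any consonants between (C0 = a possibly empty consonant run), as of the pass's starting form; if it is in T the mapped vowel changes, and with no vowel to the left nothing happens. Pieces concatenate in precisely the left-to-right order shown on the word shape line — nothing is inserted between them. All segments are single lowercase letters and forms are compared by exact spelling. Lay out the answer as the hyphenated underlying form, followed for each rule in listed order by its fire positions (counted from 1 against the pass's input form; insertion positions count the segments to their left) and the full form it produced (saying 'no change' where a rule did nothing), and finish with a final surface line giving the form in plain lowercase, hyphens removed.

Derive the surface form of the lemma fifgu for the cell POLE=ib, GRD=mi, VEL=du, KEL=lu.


underlying: gr-fifgu-u-o-a
1. a, u -> 0 / V _: fires at position(s) 8, 10: grfifguo
2. e -> o, i -> u / B C0 _: no change
surface: grfifguo


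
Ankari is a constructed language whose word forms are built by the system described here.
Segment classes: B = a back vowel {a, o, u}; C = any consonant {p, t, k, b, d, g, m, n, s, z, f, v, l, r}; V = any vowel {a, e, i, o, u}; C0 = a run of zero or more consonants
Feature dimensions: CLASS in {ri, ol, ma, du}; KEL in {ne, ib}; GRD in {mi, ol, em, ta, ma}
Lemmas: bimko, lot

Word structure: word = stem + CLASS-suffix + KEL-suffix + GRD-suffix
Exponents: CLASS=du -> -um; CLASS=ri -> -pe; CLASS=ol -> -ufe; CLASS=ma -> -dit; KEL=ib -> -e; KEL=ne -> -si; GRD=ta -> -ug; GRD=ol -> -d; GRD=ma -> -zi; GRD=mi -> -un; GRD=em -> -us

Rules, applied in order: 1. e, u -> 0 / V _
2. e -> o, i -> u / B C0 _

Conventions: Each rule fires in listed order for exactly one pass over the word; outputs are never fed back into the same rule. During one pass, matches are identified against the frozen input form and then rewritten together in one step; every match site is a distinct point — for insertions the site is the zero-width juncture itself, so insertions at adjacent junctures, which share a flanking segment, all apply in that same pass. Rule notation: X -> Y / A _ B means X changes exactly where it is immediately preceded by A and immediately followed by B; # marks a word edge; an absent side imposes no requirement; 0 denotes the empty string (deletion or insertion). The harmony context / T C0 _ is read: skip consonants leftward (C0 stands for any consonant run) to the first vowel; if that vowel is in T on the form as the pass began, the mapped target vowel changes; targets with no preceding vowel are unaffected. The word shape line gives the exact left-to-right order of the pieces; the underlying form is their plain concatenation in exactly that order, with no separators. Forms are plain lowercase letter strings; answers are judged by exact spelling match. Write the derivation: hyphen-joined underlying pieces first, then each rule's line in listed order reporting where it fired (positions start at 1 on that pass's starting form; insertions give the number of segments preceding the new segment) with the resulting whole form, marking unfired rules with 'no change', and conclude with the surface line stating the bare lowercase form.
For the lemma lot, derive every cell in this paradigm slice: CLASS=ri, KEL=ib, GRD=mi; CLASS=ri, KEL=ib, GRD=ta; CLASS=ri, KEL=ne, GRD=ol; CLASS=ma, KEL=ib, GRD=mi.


cell CLASS=ri, KEL=ib, GRD=mi:
underlying: lot-pe-e-un
1. e, u -> 0 / V _: fires at position(s) 6, 7: lotpen
2. e -> o, i -> u / B C0 _: fires at position(s) 5: lotpon
surface: lotpon

cell CLASS=ri, KEL=ib, GRD=ta:
underlying: lot-pe-e-ug
1. e, u -> 0 / V _: fires at position(s) 6, 7: lotpeg
2. e -> o, i -> u / B C0 _: fires at position(s) 5: lotpog
surface: lotpog

cell CLASS=ri, KEL=ne, GRD=ol:
underlying: lot-pe-si-d
1. e, u -> 0 / V _: no change
2. e -> o, i -> u / B C0 _: fires at position(s) 5: lotposid
surface: lotposid

cell CLASS=ma, KEL=ib, GRD=mi:
underlying: lot-dit-e-un
1. e, u -> 0 / V _: fires at position(s) 8: lotditen
2. e -> o, i -> u / B C0 _: fires at position(s) 5: lotduten
surface: lotduten


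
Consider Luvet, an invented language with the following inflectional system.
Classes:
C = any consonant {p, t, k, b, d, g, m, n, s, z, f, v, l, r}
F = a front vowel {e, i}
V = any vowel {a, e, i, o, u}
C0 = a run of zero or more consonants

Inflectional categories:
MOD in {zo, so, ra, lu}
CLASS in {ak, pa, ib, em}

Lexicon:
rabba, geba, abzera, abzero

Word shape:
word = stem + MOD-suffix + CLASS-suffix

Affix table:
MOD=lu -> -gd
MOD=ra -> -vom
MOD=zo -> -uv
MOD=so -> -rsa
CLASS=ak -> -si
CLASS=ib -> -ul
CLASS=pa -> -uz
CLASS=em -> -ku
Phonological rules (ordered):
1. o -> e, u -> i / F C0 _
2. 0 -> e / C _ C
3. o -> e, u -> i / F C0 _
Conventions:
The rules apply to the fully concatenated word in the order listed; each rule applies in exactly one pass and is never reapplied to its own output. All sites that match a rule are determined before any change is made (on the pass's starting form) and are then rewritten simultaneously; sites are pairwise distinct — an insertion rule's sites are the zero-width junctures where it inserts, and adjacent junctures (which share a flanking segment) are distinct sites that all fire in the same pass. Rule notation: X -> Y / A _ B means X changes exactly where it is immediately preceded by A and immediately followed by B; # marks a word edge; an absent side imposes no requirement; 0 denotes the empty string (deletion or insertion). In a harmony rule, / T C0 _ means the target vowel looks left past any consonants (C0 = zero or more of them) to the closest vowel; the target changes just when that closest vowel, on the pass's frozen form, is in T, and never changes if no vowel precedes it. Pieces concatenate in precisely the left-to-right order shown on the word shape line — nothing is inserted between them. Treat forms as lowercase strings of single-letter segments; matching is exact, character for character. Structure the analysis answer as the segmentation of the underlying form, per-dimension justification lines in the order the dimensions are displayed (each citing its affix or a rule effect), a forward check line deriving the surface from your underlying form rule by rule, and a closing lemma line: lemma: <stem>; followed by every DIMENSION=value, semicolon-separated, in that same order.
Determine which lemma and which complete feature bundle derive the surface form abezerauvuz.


underlying: abzera-uv-uz
MOD=zo - signalled by the affix -uv
CLASS=pa - signalled by the affix -uz
check: abzerauvuz -> abzerauvuz -> abezerauvuz -> abezerauvuz
lemma: abzera; MOD=zo; CLASS=pa


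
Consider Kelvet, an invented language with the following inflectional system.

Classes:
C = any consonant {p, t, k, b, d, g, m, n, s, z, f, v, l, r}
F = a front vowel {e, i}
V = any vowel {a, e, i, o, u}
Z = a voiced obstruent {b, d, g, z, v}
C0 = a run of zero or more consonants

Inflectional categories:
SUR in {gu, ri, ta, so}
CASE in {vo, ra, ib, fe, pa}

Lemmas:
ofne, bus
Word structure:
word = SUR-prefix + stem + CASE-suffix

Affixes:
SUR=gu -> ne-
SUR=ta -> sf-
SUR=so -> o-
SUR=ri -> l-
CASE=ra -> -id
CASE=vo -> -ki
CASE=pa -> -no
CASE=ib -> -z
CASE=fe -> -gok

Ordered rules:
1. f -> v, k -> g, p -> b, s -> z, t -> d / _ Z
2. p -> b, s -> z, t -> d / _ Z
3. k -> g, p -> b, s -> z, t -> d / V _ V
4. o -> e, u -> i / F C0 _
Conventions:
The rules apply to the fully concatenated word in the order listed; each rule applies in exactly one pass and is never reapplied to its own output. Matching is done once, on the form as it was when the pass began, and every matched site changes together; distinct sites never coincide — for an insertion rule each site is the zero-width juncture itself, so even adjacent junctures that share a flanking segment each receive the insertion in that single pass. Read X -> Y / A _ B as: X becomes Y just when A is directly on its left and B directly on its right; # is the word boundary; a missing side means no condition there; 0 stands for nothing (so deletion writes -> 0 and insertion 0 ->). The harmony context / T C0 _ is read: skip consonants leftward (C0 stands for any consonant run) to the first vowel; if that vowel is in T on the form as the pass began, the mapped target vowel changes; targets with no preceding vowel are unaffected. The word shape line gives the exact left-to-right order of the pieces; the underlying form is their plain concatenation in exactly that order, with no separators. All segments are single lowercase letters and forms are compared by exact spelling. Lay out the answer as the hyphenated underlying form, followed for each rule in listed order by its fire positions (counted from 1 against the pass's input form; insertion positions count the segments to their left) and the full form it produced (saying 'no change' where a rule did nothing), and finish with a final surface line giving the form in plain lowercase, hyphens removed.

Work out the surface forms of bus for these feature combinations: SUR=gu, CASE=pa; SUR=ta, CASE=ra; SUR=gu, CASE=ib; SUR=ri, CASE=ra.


cell SUR=gu, CASE=pa:
underlying: ne-bus-no
1. f -> v, k -> g, p -> b, s -> z, t -> d / _ Z: no change
2. p -> b, s -> z, t -> d / _ Z: no change
3. k -> g, p -> b, s -> z, t -> d / V _ V: no change
4. o -> e, u -> i / F C0 _: fires at position(s) 4: nebisno
surface: nebisno

cell SUR=ta, CASE=ra:
underlying: sf-bus-id
1. f -> v, k -> g, p -> b, s -> z, t -> d / _ Z: fires at position(s) 2: svbusid
2. p -> b, s -> z, t -> d / _ Z: fires at position(s) 1: zvbusid
3. k -> g, p -> b, s -> z, t -> d / V _ V: fires at position(s) 5: zvbuzid
4. o -> e, u -> i / F C0 _: no change
surface: zvbuzid

cell SUR=gu, CASE=ib:
underlying: ne-bus-z
1. f -> v, k -> g, p -> b, s -> z, t -> d / _ Z: fires at position(s) 5: nebuzz
2. p -> b, s -> z, t -> d / _ Z: no change
3. k -> g, p -> b, s -> z, t -> d / V _ V: no change
4. o -> e, u -> i / F C0 _: fires at position(s) 4: nebizz
surface: nebizz

cell SUR=ri, CASE=ra:
underlying: l-bus-id
1. f -> v, k -> g, p -> b, s -> z, t -> d / _ Z: no change
2. p -> b, s -> z, t -> d / _ Z: no change
3. k -> g, p -> b, s -> z, t -> d / V _ V: fires at position(s) 4: lbuzid
4. o -> e, u -> i / F C0 _: no change
surface: lbuzid
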